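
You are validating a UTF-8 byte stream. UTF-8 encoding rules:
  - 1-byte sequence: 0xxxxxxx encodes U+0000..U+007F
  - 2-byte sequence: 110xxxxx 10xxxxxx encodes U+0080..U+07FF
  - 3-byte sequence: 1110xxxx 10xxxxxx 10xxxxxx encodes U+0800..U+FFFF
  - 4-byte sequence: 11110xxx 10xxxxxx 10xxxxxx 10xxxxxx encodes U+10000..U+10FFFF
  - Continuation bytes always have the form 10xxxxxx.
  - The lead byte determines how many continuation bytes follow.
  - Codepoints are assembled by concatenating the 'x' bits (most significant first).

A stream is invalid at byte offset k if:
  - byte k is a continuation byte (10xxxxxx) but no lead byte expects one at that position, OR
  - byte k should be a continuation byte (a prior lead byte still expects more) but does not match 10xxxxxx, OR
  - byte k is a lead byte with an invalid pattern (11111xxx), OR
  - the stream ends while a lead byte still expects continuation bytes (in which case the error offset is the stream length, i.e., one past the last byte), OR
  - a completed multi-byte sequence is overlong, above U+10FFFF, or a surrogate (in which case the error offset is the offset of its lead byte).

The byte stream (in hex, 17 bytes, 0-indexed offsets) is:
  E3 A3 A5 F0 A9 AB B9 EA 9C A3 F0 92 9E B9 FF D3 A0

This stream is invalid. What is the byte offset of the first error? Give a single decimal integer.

Answer: 14

Derivation:
Byte[0]=E3: 3-byte lead, need 2 cont bytes. acc=0x3
Byte[1]=A3: continuation. acc=(acc<<6)|0x23=0xE3
Byte[2]=A5: continuation. acc=(acc<<6)|0x25=0x38E5
Completed: cp=U+38E5 (starts at byte 0)
Byte[3]=F0: 4-byte lead, need 3 cont bytes. acc=0x0
Byte[4]=A9: continuation. acc=(acc<<6)|0x29=0x29
Byte[5]=AB: continuation. acc=(acc<<6)|0x2B=0xA6B
Byte[6]=B9: continuation. acc=(acc<<6)|0x39=0x29AF9
Completed: cp=U+29AF9 (starts at byte 3)
Byte[7]=EA: 3-byte lead, need 2 cont bytes. acc=0xA
Byte[8]=9C: continuation. acc=(acc<<6)|0x1C=0x29C
Byte[9]=A3: continuation. acc=(acc<<6)|0x23=0xA723
Completed: cp=U+A723 (starts at byte 7)
Byte[10]=F0: 4-byte lead, need 3 cont bytes. acc=0x0
Byte[11]=92: continuation. acc=(acc<<6)|0x12=0x12
Byte[12]=9E: continuation. acc=(acc<<6)|0x1E=0x49E
Byte[13]=B9: continuation. acc=(acc<<6)|0x39=0x127B9
Completed: cp=U+127B9 (starts at byte 10)
Byte[14]=FF: INVALID lead byte (not 0xxx/110x/1110/11110)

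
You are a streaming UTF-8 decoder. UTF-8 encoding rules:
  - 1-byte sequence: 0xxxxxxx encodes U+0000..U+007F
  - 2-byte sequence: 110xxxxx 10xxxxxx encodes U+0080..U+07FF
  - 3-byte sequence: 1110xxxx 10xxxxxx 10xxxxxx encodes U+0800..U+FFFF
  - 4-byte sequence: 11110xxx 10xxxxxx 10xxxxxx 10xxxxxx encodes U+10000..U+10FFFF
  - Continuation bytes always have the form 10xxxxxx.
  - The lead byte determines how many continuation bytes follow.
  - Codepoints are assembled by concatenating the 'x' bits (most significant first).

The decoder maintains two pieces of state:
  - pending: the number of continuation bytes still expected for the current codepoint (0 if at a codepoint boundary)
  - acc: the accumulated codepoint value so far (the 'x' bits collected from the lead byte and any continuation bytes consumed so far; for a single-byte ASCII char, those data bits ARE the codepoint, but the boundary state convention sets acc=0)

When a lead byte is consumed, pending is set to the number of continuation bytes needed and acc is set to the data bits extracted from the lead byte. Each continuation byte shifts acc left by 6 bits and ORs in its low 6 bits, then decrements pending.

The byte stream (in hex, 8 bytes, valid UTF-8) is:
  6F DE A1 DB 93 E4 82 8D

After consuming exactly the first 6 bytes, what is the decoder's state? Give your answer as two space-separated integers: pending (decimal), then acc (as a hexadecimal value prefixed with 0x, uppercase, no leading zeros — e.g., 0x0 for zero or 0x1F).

Answer: 2 0x4

Derivation:
Byte[0]=6F: 1-byte. pending=0, acc=0x0
Byte[1]=DE: 2-byte lead. pending=1, acc=0x1E
Byte[2]=A1: continuation. acc=(acc<<6)|0x21=0x7A1, pending=0
Byte[3]=DB: 2-byte lead. pending=1, acc=0x1B
Byte[4]=93: continuation. acc=(acc<<6)|0x13=0x6D3, pending=0
Byte[5]=E4: 3-byte lead. pending=2, acc=0x4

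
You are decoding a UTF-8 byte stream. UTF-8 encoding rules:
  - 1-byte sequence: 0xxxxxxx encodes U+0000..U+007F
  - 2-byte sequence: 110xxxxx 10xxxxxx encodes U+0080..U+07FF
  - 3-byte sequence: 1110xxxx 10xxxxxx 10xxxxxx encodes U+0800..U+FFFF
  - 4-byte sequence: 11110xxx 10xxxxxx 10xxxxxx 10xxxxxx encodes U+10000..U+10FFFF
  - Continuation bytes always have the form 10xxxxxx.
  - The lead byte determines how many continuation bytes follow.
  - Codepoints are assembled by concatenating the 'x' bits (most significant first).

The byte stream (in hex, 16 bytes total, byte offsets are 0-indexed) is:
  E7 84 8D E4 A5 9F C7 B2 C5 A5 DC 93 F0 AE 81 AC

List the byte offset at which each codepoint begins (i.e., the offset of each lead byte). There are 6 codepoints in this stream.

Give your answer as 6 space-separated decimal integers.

Answer: 0 3 6 8 10 12

Derivation:
Byte[0]=E7: 3-byte lead, need 2 cont bytes. acc=0x7
Byte[1]=84: continuation. acc=(acc<<6)|0x04=0x1C4
Byte[2]=8D: continuation. acc=(acc<<6)|0x0D=0x710D
Completed: cp=U+710D (starts at byte 0)
Byte[3]=E4: 3-byte lead, need 2 cont bytes. acc=0x4
Byte[4]=A5: continuation. acc=(acc<<6)|0x25=0x125
Byte[5]=9F: continuation. acc=(acc<<6)|0x1F=0x495F
Completed: cp=U+495F (starts at byte 3)
Byte[6]=C7: 2-byte lead, need 1 cont bytes. acc=0x7
Byte[7]=B2: continuation. acc=(acc<<6)|0x32=0x1F2
Completed: cp=U+01F2 (starts at byte 6)
Byte[8]=C5: 2-byte lead, need 1 cont bytes. acc=0x5
Byte[9]=A5: continuation. acc=(acc<<6)|0x25=0x165
Completed: cp=U+0165 (starts at byte 8)
Byte[10]=DC: 2-byte lead, need 1 cont bytes. acc=0x1C
Byte[11]=93: continuation. acc=(acc<<6)|0x13=0x713
Completed: cp=U+0713 (starts at byte 10)
Byte[12]=F0: 4-byte lead, need 3 cont bytes. acc=0x0
Byte[13]=AE: continuation. acc=(acc<<6)|0x2E=0x2E
Byte[14]=81: continuation. acc=(acc<<6)|0x01=0xB81
Byte[15]=AC: continuation. acc=(acc<<6)|0x2C=0x2E06C
Completed: cp=U+2E06C (starts at byte 12)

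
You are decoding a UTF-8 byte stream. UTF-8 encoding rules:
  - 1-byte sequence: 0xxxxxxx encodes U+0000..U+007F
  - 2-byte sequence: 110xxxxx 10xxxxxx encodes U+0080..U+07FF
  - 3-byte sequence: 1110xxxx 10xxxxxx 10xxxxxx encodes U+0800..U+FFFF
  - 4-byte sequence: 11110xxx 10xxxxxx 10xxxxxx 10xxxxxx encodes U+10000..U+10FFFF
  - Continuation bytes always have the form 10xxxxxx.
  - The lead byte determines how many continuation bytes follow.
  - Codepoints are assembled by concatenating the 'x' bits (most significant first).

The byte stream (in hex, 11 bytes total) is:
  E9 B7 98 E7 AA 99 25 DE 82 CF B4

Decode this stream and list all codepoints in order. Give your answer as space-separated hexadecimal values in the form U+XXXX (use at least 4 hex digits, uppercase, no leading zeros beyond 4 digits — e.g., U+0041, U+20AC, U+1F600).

Answer: U+9DD8 U+7A99 U+0025 U+0782 U+03F4

Derivation:
Byte[0]=E9: 3-byte lead, need 2 cont bytes. acc=0x9
Byte[1]=B7: continuation. acc=(acc<<6)|0x37=0x277
Byte[2]=98: continuation. acc=(acc<<6)|0x18=0x9DD8
Completed: cp=U+9DD8 (starts at byte 0)
Byte[3]=E7: 3-byte lead, need 2 cont bytes. acc=0x7
Byte[4]=AA: continuation. acc=(acc<<6)|0x2A=0x1EA
Byte[5]=99: continuation. acc=(acc<<6)|0x19=0x7A99
Completed: cp=U+7A99 (starts at byte 3)
Byte[6]=25: 1-byte ASCII. cp=U+0025
Byte[7]=DE: 2-byte lead, need 1 cont bytes. acc=0x1E
Byte[8]=82: continuation. acc=(acc<<6)|0x02=0x782
Completed: cp=U+0782 (starts at byte 7)
Byte[9]=CF: 2-byte lead, need 1 cont bytes. acc=0xF
Byte[10]=B4: continuation. acc=(acc<<6)|0x34=0x3F4
Completed: cp=U+03F4 (starts at byte 9)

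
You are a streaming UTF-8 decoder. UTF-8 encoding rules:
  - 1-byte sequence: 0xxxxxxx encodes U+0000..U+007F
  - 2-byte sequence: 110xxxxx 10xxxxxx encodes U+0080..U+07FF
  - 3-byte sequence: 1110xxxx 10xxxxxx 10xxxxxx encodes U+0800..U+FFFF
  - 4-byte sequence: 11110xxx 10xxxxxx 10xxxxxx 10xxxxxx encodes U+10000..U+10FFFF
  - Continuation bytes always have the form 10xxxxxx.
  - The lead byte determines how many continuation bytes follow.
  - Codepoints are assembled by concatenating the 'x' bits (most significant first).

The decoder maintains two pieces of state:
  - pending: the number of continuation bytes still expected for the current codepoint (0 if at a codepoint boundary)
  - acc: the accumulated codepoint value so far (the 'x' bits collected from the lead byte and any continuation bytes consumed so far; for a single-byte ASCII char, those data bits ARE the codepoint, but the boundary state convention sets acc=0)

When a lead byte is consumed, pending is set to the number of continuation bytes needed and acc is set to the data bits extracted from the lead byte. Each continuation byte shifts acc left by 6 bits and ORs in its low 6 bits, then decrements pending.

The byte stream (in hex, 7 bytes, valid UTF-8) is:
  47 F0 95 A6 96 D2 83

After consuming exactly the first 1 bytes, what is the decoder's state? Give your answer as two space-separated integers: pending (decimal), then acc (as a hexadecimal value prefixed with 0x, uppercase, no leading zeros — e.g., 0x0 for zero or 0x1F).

Answer: 0 0x0

Derivation:
Byte[0]=47: 1-byte. pending=0, acc=0x0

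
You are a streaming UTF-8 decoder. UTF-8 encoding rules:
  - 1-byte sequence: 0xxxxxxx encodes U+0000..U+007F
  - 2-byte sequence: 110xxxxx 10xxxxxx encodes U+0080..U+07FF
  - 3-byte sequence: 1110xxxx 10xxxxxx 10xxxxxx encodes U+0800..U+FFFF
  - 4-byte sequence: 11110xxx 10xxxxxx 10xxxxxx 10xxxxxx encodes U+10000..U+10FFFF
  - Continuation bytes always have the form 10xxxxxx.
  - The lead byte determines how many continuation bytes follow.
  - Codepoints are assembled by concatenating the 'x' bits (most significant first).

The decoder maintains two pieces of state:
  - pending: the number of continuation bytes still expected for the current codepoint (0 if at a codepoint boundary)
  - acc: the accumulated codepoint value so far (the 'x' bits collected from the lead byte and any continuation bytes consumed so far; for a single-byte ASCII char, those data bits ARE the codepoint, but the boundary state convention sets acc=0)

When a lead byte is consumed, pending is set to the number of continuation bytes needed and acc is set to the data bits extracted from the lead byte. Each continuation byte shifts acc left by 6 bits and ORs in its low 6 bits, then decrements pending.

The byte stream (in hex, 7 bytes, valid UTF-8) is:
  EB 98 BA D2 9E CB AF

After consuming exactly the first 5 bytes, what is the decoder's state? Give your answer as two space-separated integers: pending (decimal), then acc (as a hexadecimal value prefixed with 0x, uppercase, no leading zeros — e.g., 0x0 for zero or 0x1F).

Byte[0]=EB: 3-byte lead. pending=2, acc=0xB
Byte[1]=98: continuation. acc=(acc<<6)|0x18=0x2D8, pending=1
Byte[2]=BA: continuation. acc=(acc<<6)|0x3A=0xB63A, pending=0
Byte[3]=D2: 2-byte lead. pending=1, acc=0x12
Byte[4]=9E: continuation. acc=(acc<<6)|0x1E=0x49E, pending=0

Answer: 0 0x49E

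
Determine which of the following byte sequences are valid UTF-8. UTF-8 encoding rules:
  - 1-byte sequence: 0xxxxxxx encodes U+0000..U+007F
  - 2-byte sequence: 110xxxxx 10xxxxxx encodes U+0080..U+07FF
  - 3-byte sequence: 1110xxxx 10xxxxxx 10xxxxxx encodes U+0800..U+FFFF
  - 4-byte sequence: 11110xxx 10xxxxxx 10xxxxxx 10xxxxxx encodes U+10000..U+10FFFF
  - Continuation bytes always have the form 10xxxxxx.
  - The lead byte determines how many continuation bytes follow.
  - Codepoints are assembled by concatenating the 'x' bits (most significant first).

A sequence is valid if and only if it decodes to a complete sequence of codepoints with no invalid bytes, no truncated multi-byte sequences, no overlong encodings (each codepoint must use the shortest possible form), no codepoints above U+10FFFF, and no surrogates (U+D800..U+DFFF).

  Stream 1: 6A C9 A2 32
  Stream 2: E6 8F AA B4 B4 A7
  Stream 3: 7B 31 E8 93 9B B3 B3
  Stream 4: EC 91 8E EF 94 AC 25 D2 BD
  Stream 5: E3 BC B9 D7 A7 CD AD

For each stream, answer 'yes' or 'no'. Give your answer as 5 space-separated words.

Stream 1: decodes cleanly. VALID
Stream 2: error at byte offset 3. INVALID
Stream 3: error at byte offset 5. INVALID
Stream 4: decodes cleanly. VALID
Stream 5: decodes cleanly. VALID

Answer: yes no no yes yes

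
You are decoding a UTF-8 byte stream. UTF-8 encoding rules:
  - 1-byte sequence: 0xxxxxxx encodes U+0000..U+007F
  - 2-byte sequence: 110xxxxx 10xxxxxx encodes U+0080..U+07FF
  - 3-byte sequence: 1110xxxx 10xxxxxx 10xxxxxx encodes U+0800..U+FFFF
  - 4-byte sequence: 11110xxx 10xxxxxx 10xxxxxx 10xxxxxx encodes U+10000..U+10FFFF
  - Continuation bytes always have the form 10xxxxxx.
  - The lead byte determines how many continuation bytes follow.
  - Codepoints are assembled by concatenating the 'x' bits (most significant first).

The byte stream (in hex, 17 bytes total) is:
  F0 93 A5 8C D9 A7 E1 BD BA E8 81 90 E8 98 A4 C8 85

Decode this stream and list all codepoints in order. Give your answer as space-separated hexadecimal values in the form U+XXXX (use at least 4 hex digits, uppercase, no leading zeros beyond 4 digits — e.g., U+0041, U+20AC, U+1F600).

Byte[0]=F0: 4-byte lead, need 3 cont bytes. acc=0x0
Byte[1]=93: continuation. acc=(acc<<6)|0x13=0x13
Byte[2]=A5: continuation. acc=(acc<<6)|0x25=0x4E5
Byte[3]=8C: continuation. acc=(acc<<6)|0x0C=0x1394C
Completed: cp=U+1394C (starts at byte 0)
Byte[4]=D9: 2-byte lead, need 1 cont bytes. acc=0x19
Byte[5]=A7: continuation. acc=(acc<<6)|0x27=0x667
Completed: cp=U+0667 (starts at byte 4)
Byte[6]=E1: 3-byte lead, need 2 cont bytes. acc=0x1
Byte[7]=BD: continuation. acc=(acc<<6)|0x3D=0x7D
Byte[8]=BA: continuation. acc=(acc<<6)|0x3A=0x1F7A
Completed: cp=U+1F7A (starts at byte 6)
Byte[9]=E8: 3-byte lead, need 2 cont bytes. acc=0x8
Byte[10]=81: continuation. acc=(acc<<6)|0x01=0x201
Byte[11]=90: continuation. acc=(acc<<6)|0x10=0x8050
Completed: cp=U+8050 (starts at byte 9)
Byte[12]=E8: 3-byte lead, need 2 cont bytes. acc=0x8
Byte[13]=98: continuation. acc=(acc<<6)|0x18=0x218
Byte[14]=A4: continuation. acc=(acc<<6)|0x24=0x8624
Completed: cp=U+8624 (starts at byte 12)
Byte[15]=C8: 2-byte lead, need 1 cont bytes. acc=0x8
Byte[16]=85: continuation. acc=(acc<<6)|0x05=0x205
Completed: cp=U+0205 (starts at byte 15)

Answer: U+1394C U+0667 U+1F7A U+8050 U+8624 U+0205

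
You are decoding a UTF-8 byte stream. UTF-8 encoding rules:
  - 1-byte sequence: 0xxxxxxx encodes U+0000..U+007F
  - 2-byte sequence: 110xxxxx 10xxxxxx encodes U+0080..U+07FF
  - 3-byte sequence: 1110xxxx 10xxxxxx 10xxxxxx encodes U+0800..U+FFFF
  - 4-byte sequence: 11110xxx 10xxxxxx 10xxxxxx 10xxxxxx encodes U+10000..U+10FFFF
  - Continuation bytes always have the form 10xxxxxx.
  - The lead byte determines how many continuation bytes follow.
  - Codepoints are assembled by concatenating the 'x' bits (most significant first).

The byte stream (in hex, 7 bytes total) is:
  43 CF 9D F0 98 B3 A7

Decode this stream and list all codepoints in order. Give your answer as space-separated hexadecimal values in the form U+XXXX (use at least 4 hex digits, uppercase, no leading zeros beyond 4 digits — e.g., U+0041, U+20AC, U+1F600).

Byte[0]=43: 1-byte ASCII. cp=U+0043
Byte[1]=CF: 2-byte lead, need 1 cont bytes. acc=0xF
Byte[2]=9D: continuation. acc=(acc<<6)|0x1D=0x3DD
Completed: cp=U+03DD (starts at byte 1)
Byte[3]=F0: 4-byte lead, need 3 cont bytes. acc=0x0
Byte[4]=98: continuation. acc=(acc<<6)|0x18=0x18
Byte[5]=B3: continuation. acc=(acc<<6)|0x33=0x633
Byte[6]=A7: continuation. acc=(acc<<6)|0x27=0x18CE7
Completed: cp=U+18CE7 (starts at byte 3)

Answer: U+0043 U+03DD U+18CE7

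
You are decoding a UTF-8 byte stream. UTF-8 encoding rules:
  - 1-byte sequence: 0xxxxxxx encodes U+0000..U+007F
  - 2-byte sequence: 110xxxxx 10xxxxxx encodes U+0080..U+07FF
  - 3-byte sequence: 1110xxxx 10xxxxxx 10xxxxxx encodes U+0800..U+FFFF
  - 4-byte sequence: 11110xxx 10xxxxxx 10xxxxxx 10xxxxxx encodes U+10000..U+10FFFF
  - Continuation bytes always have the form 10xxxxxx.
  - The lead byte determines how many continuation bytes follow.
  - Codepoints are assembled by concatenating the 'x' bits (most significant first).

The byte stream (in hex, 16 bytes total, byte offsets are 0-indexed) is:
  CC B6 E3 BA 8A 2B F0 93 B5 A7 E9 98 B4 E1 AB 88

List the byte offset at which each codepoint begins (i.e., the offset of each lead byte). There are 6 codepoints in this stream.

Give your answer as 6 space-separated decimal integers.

Answer: 0 2 5 6 10 13

Derivation:
Byte[0]=CC: 2-byte lead, need 1 cont bytes. acc=0xC
Byte[1]=B6: continuation. acc=(acc<<6)|0x36=0x336
Completed: cp=U+0336 (starts at byte 0)
Byte[2]=E3: 3-byte lead, need 2 cont bytes. acc=0x3
Byte[3]=BA: continuation. acc=(acc<<6)|0x3A=0xFA
Byte[4]=8A: continuation. acc=(acc<<6)|0x0A=0x3E8A
Completed: cp=U+3E8A (starts at byte 2)
Byte[5]=2B: 1-byte ASCII. cp=U+002B
Byte[6]=F0: 4-byte lead, need 3 cont bytes. acc=0x0
Byte[7]=93: continuation. acc=(acc<<6)|0x13=0x13
Byte[8]=B5: continuation. acc=(acc<<6)|0x35=0x4F5
Byte[9]=A7: continuation. acc=(acc<<6)|0x27=0x13D67
Completed: cp=U+13D67 (starts at byte 6)
Byte[10]=E9: 3-byte lead, need 2 cont bytes. acc=0x9
Byte[11]=98: continuation. acc=(acc<<6)|0x18=0x258
Byte[12]=B4: continuation. acc=(acc<<6)|0x34=0x9634
Completed: cp=U+9634 (starts at byte 10)
Byte[13]=E1: 3-byte lead, need 2 cont bytes. acc=0x1
Byte[14]=AB: continuation. acc=(acc<<6)|0x2B=0x6B
Byte[15]=88: continuation. acc=(acc<<6)|0x08=0x1AC8
Completed: cp=U+1AC8 (starts at byte 13)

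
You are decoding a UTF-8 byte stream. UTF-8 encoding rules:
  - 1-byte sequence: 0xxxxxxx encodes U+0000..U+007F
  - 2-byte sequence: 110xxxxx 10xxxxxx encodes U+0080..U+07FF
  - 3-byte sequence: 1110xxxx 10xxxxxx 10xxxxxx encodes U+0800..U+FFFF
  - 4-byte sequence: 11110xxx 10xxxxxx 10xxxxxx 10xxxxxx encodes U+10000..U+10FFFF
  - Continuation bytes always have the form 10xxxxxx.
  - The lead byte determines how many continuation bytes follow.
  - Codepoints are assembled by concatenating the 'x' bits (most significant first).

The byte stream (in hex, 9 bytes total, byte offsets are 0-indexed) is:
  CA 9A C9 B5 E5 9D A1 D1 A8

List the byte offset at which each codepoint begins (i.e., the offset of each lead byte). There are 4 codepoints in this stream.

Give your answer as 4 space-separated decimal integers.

Byte[0]=CA: 2-byte lead, need 1 cont bytes. acc=0xA
Byte[1]=9A: continuation. acc=(acc<<6)|0x1A=0x29A
Completed: cp=U+029A (starts at byte 0)
Byte[2]=C9: 2-byte lead, need 1 cont bytes. acc=0x9
Byte[3]=B5: continuation. acc=(acc<<6)|0x35=0x275
Completed: cp=U+0275 (starts at byte 2)
Byte[4]=E5: 3-byte lead, need 2 cont bytes. acc=0x5
Byte[5]=9D: continuation. acc=(acc<<6)|0x1D=0x15D
Byte[6]=A1: continuation. acc=(acc<<6)|0x21=0x5761
Completed: cp=U+5761 (starts at byte 4)
Byte[7]=D1: 2-byte lead, need 1 cont bytes. acc=0x11
Byte[8]=A8: continuation. acc=(acc<<6)|0x28=0x468
Completed: cp=U+0468 (starts at byte 7)

Answer: 0 2 4 7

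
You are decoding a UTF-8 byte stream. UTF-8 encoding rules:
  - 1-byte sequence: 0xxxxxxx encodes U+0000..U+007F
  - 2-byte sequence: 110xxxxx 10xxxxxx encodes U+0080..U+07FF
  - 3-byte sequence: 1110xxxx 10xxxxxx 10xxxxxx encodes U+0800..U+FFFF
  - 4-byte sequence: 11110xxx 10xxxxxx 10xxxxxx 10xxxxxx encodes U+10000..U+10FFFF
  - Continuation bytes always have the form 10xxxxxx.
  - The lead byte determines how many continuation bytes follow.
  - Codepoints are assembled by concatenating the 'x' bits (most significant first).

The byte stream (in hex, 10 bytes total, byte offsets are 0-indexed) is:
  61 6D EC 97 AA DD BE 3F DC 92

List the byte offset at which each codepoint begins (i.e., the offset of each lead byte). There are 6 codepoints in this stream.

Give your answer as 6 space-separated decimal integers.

Answer: 0 1 2 5 7 8

Derivation:
Byte[0]=61: 1-byte ASCII. cp=U+0061
Byte[1]=6D: 1-byte ASCII. cp=U+006D
Byte[2]=EC: 3-byte lead, need 2 cont bytes. acc=0xC
Byte[3]=97: continuation. acc=(acc<<6)|0x17=0x317
Byte[4]=AA: continuation. acc=(acc<<6)|0x2A=0xC5EA
Completed: cp=U+C5EA (starts at byte 2)
Byte[5]=DD: 2-byte lead, need 1 cont bytes. acc=0x1D
Byte[6]=BE: continuation. acc=(acc<<6)|0x3E=0x77E
Completed: cp=U+077E (starts at byte 5)
Byte[7]=3F: 1-byte ASCII. cp=U+003F
Byte[8]=DC: 2-byte lead, need 1 cont bytes. acc=0x1C
Byte[9]=92: continuation. acc=(acc<<6)|0x12=0x712
Completed: cp=U+0712 (starts at byte 8)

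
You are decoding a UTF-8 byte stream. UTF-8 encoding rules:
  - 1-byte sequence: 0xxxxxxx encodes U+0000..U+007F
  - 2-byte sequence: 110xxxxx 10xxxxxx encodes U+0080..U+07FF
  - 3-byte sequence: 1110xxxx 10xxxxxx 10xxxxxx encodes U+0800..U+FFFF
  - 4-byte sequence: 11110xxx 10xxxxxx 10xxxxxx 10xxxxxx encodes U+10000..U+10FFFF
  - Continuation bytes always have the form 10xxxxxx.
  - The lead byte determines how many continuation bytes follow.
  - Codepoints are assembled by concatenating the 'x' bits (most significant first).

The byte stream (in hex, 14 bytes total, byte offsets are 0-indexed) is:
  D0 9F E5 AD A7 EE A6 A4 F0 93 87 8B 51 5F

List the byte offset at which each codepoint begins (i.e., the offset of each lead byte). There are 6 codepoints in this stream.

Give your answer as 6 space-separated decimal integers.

Byte[0]=D0: 2-byte lead, need 1 cont bytes. acc=0x10
Byte[1]=9F: continuation. acc=(acc<<6)|0x1F=0x41F
Completed: cp=U+041F (starts at byte 0)
Byte[2]=E5: 3-byte lead, need 2 cont bytes. acc=0x5
Byte[3]=AD: continuation. acc=(acc<<6)|0x2D=0x16D
Byte[4]=A7: continuation. acc=(acc<<6)|0x27=0x5B67
Completed: cp=U+5B67 (starts at byte 2)
Byte[5]=EE: 3-byte lead, need 2 cont bytes. acc=0xE
Byte[6]=A6: continuation. acc=(acc<<6)|0x26=0x3A6
Byte[7]=A4: continuation. acc=(acc<<6)|0x24=0xE9A4
Completed: cp=U+E9A4 (starts at byte 5)
Byte[8]=F0: 4-byte lead, need 3 cont bytes. acc=0x0
Byte[9]=93: continuation. acc=(acc<<6)|0x13=0x13
Byte[10]=87: continuation. acc=(acc<<6)|0x07=0x4C7
Byte[11]=8B: continuation. acc=(acc<<6)|0x0B=0x131CB
Completed: cp=U+131CB (starts at byte 8)
Byte[12]=51: 1-byte ASCII. cp=U+0051
Byte[13]=5F: 1-byte ASCII. cp=U+005F

Answer: 0 2 5 8 12 13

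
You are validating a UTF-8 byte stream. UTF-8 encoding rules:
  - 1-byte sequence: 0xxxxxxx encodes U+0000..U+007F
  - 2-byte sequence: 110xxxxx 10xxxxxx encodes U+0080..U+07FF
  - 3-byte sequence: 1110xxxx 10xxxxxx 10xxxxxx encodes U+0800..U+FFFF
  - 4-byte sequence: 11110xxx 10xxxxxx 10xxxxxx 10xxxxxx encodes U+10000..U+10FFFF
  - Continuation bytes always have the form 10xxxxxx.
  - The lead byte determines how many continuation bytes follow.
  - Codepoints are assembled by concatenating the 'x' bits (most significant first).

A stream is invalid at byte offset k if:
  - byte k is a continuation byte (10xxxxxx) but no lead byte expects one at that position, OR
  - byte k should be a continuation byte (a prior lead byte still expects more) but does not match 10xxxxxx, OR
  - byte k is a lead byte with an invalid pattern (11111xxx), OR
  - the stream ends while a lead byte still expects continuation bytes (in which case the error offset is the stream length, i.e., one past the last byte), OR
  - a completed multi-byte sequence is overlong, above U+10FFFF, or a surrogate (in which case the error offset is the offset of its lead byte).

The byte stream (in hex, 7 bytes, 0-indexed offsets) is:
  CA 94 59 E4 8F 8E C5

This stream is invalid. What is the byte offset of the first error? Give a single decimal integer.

Byte[0]=CA: 2-byte lead, need 1 cont bytes. acc=0xA
Byte[1]=94: continuation. acc=(acc<<6)|0x14=0x294
Completed: cp=U+0294 (starts at byte 0)
Byte[2]=59: 1-byte ASCII. cp=U+0059
Byte[3]=E4: 3-byte lead, need 2 cont bytes. acc=0x4
Byte[4]=8F: continuation. acc=(acc<<6)|0x0F=0x10F
Byte[5]=8E: continuation. acc=(acc<<6)|0x0E=0x43CE
Completed: cp=U+43CE (starts at byte 3)
Byte[6]=C5: 2-byte lead, need 1 cont bytes. acc=0x5
Byte[7]: stream ended, expected continuation. INVALID

Answer: 7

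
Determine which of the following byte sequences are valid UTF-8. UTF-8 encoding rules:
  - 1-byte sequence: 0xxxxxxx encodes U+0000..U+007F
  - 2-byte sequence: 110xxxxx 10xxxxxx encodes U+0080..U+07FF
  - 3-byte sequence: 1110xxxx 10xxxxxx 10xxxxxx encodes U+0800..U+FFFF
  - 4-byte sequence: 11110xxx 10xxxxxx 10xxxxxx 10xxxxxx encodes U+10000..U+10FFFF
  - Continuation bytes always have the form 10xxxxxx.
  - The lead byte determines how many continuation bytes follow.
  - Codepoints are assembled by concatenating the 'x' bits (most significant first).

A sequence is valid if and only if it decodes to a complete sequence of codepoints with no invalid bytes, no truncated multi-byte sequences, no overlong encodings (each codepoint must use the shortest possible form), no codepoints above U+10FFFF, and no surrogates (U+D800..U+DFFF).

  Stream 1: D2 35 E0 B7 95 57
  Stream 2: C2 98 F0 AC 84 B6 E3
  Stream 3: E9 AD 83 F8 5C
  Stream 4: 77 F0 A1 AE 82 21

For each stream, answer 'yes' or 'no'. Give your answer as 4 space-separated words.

Stream 1: error at byte offset 1. INVALID
Stream 2: error at byte offset 7. INVALID
Stream 3: error at byte offset 3. INVALID
Stream 4: decodes cleanly. VALID

Answer: no no no yes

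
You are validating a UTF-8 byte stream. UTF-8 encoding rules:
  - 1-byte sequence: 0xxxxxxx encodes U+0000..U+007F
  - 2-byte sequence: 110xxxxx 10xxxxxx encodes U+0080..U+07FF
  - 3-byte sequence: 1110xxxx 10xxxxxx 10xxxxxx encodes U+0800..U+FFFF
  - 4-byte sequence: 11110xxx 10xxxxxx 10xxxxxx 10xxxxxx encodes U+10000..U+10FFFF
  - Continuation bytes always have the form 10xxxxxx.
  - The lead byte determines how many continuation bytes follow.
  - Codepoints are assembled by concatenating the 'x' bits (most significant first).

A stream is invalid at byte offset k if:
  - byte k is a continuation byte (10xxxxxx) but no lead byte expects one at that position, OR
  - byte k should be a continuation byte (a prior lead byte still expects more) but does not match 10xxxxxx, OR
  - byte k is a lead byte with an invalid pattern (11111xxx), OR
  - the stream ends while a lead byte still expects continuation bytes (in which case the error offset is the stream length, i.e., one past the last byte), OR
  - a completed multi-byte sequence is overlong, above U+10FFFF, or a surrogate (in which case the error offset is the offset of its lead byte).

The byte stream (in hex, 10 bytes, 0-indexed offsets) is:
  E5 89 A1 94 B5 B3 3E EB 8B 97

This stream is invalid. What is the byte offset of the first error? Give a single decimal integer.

Answer: 3

Derivation:
Byte[0]=E5: 3-byte lead, need 2 cont bytes. acc=0x5
Byte[1]=89: continuation. acc=(acc<<6)|0x09=0x149
Byte[2]=A1: continuation. acc=(acc<<6)|0x21=0x5261
Completed: cp=U+5261 (starts at byte 0)
Byte[3]=94: INVALID lead byte (not 0xxx/110x/1110/11110)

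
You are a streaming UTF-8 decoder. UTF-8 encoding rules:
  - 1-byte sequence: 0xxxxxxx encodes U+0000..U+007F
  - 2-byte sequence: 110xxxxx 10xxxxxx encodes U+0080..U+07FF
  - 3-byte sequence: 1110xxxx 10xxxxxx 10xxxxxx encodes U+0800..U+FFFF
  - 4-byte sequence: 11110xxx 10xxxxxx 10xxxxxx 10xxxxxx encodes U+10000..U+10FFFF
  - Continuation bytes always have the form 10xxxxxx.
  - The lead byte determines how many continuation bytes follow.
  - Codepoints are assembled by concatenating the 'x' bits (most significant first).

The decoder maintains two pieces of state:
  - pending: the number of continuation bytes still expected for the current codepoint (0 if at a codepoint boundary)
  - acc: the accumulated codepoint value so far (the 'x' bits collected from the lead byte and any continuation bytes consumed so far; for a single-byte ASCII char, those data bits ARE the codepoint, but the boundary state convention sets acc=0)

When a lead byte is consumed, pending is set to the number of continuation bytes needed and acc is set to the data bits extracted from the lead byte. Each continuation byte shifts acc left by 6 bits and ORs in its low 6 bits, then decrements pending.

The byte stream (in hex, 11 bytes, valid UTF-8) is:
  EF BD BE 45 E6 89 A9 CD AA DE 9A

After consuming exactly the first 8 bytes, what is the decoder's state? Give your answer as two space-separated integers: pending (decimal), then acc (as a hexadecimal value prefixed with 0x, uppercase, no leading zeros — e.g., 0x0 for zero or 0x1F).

Byte[0]=EF: 3-byte lead. pending=2, acc=0xF
Byte[1]=BD: continuation. acc=(acc<<6)|0x3D=0x3FD, pending=1
Byte[2]=BE: continuation. acc=(acc<<6)|0x3E=0xFF7E, pending=0
Byte[3]=45: 1-byte. pending=0, acc=0x0
Byte[4]=E6: 3-byte lead. pending=2, acc=0x6
Byte[5]=89: continuation. acc=(acc<<6)|0x09=0x189, pending=1
Byte[6]=A9: continuation. acc=(acc<<6)|0x29=0x6269, pending=0
Byte[7]=CD: 2-byte lead. pending=1, acc=0xD

Answer: 1 0xD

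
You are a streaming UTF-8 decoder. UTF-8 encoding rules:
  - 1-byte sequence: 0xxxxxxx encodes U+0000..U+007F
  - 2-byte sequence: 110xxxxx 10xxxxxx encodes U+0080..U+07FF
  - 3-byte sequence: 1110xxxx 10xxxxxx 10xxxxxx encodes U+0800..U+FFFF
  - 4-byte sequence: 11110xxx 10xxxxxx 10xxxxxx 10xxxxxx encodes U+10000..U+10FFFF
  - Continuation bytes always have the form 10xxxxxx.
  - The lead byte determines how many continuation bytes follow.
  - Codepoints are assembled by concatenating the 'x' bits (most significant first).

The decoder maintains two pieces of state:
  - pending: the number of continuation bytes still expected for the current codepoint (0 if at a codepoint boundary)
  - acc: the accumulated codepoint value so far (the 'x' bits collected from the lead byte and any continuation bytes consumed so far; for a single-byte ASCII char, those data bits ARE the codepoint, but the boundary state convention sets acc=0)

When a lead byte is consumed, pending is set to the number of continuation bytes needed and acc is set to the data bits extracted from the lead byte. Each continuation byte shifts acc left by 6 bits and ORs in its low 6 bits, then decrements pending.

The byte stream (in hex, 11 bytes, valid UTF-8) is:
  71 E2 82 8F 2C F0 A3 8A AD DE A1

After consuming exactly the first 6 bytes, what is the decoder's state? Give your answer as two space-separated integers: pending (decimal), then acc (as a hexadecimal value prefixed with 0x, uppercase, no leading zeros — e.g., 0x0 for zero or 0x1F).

Answer: 3 0x0

Derivation:
Byte[0]=71: 1-byte. pending=0, acc=0x0
Byte[1]=E2: 3-byte lead. pending=2, acc=0x2
Byte[2]=82: continuation. acc=(acc<<6)|0x02=0x82, pending=1
Byte[3]=8F: continuation. acc=(acc<<6)|0x0F=0x208F, pending=0
Byte[4]=2C: 1-byte. pending=0, acc=0x0
Byte[5]=F0: 4-byte lead. pending=3, acc=0x0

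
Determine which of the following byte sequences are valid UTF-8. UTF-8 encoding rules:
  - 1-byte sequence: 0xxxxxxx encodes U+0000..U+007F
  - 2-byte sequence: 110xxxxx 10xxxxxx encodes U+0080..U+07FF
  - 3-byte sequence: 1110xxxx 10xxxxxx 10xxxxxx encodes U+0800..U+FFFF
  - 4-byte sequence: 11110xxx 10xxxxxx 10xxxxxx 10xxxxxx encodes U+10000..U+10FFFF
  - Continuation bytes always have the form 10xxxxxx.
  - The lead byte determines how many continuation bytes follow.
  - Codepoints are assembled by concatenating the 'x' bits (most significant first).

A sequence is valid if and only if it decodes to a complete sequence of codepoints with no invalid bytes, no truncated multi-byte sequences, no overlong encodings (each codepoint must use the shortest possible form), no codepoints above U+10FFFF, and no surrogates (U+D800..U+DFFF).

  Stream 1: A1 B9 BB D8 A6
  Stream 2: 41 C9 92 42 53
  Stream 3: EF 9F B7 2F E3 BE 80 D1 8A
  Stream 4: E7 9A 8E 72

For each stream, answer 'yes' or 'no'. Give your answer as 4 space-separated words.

Answer: no yes yes yes

Derivation:
Stream 1: error at byte offset 0. INVALID
Stream 2: decodes cleanly. VALID
Stream 3: decodes cleanly. VALID
Stream 4: decodes cleanly. VALID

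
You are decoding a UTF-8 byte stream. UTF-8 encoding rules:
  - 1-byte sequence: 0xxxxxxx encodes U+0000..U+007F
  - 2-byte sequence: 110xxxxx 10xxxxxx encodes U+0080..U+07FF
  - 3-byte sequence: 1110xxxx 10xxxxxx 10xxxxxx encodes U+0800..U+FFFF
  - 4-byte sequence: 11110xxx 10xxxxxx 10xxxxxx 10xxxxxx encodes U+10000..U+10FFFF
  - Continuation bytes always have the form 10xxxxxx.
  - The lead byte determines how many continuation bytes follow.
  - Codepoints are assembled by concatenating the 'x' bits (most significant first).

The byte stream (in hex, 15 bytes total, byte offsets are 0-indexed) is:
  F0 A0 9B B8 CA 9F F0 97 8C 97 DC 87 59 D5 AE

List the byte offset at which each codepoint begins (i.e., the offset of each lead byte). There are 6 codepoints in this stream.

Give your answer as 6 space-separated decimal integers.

Answer: 0 4 6 10 12 13

Derivation:
Byte[0]=F0: 4-byte lead, need 3 cont bytes. acc=0x0
Byte[1]=A0: continuation. acc=(acc<<6)|0x20=0x20
Byte[2]=9B: continuation. acc=(acc<<6)|0x1B=0x81B
Byte[3]=B8: continuation. acc=(acc<<6)|0x38=0x206F8
Completed: cp=U+206F8 (starts at byte 0)
Byte[4]=CA: 2-byte lead, need 1 cont bytes. acc=0xA
Byte[5]=9F: continuation. acc=(acc<<6)|0x1F=0x29F
Completed: cp=U+029F (starts at byte 4)
Byte[6]=F0: 4-byte lead, need 3 cont bytes. acc=0x0
Byte[7]=97: continuation. acc=(acc<<6)|0x17=0x17
Byte[8]=8C: continuation. acc=(acc<<6)|0x0C=0x5CC
Byte[9]=97: continuation. acc=(acc<<6)|0x17=0x17317
Completed: cp=U+17317 (starts at byte 6)
Byte[10]=DC: 2-byte lead, need 1 cont bytes. acc=0x1C
Byte[11]=87: continuation. acc=(acc<<6)|0x07=0x707
Completed: cp=U+0707 (starts at byte 10)
Byte[12]=59: 1-byte ASCII. cp=U+0059
Byte[13]=D5: 2-byte lead, need 1 cont bytes. acc=0x15
Byte[14]=AE: continuation. acc=(acc<<6)|0x2E=0x56E
Completed: cp=U+056E (starts at byte 13)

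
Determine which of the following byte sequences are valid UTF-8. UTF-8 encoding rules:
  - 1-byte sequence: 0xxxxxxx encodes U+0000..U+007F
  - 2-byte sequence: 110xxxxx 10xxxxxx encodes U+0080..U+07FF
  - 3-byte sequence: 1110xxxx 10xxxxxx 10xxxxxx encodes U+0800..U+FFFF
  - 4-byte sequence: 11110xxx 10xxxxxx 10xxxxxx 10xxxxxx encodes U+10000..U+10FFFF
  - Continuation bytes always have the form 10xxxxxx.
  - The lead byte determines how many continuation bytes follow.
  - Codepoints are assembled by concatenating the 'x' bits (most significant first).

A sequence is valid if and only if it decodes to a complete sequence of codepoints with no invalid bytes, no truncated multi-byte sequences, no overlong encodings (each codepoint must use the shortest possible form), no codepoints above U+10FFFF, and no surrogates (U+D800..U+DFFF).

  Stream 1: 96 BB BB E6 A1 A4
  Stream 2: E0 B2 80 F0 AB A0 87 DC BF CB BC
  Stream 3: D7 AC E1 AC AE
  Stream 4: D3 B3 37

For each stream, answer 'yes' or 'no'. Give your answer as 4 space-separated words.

Stream 1: error at byte offset 0. INVALID
Stream 2: decodes cleanly. VALID
Stream 3: decodes cleanly. VALID
Stream 4: decodes cleanly. VALID

Answer: no yes yes yes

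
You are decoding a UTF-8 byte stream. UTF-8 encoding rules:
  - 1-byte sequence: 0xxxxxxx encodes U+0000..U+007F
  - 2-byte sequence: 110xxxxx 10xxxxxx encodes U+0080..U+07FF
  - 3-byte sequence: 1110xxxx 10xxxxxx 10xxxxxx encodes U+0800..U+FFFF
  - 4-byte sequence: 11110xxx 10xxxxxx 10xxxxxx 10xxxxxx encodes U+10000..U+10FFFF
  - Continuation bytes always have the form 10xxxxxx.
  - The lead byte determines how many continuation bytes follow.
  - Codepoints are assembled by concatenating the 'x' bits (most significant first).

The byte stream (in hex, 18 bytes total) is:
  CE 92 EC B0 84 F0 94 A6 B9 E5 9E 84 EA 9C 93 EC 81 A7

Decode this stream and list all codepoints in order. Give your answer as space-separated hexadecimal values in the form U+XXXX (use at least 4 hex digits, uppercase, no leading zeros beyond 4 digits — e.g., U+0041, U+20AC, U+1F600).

Byte[0]=CE: 2-byte lead, need 1 cont bytes. acc=0xE
Byte[1]=92: continuation. acc=(acc<<6)|0x12=0x392
Completed: cp=U+0392 (starts at byte 0)
Byte[2]=EC: 3-byte lead, need 2 cont bytes. acc=0xC
Byte[3]=B0: continuation. acc=(acc<<6)|0x30=0x330
Byte[4]=84: continuation. acc=(acc<<6)|0x04=0xCC04
Completed: cp=U+CC04 (starts at byte 2)
Byte[5]=F0: 4-byte lead, need 3 cont bytes. acc=0x0
Byte[6]=94: continuation. acc=(acc<<6)|0x14=0x14
Byte[7]=A6: continuation. acc=(acc<<6)|0x26=0x526
Byte[8]=B9: continuation. acc=(acc<<6)|0x39=0x149B9
Completed: cp=U+149B9 (starts at byte 5)
Byte[9]=E5: 3-byte lead, need 2 cont bytes. acc=0x5
Byte[10]=9E: continuation. acc=(acc<<6)|0x1E=0x15E
Byte[11]=84: continuation. acc=(acc<<6)|0x04=0x5784
Completed: cp=U+5784 (starts at byte 9)
Byte[12]=EA: 3-byte lead, need 2 cont bytes. acc=0xA
Byte[13]=9C: continuation. acc=(acc<<6)|0x1C=0x29C
Byte[14]=93: continuation. acc=(acc<<6)|0x13=0xA713
Completed: cp=U+A713 (starts at byte 12)
Byte[15]=EC: 3-byte lead, need 2 cont bytes. acc=0xC
Byte[16]=81: continuation. acc=(acc<<6)|0x01=0x301
Byte[17]=A7: continuation. acc=(acc<<6)|0x27=0xC067
Completed: cp=U+C067 (starts at byte 15)

Answer: U+0392 U+CC04 U+149B9 U+5784 U+A713 U+C067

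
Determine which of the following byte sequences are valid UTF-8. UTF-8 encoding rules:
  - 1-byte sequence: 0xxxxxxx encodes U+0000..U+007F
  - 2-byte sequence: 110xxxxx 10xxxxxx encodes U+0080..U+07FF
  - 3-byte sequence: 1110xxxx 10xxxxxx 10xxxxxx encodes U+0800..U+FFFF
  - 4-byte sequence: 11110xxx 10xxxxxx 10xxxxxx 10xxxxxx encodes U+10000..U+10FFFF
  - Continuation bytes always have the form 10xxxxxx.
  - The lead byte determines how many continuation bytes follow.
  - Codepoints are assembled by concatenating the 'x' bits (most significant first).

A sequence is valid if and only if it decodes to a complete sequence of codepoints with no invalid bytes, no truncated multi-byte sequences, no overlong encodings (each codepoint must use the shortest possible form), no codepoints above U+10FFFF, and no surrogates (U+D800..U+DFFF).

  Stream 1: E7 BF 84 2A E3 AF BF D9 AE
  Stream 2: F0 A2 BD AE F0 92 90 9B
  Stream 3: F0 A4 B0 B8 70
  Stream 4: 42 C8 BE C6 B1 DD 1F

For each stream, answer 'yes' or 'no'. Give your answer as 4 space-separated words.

Answer: yes yes yes no

Derivation:
Stream 1: decodes cleanly. VALID
Stream 2: decodes cleanly. VALID
Stream 3: decodes cleanly. VALID
Stream 4: error at byte offset 6. INVALID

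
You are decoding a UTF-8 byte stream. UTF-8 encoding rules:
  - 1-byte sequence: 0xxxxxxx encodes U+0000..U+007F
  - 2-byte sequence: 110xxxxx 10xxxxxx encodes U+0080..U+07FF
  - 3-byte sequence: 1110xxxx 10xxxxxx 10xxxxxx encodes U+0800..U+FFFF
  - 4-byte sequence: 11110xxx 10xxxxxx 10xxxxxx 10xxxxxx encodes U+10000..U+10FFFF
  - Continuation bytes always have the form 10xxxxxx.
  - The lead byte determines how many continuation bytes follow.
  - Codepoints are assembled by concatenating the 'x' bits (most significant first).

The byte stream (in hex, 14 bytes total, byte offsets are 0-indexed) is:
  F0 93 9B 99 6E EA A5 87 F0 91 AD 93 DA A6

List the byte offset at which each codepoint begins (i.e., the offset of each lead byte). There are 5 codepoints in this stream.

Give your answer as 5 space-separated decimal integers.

Byte[0]=F0: 4-byte lead, need 3 cont bytes. acc=0x0
Byte[1]=93: continuation. acc=(acc<<6)|0x13=0x13
Byte[2]=9B: continuation. acc=(acc<<6)|0x1B=0x4DB
Byte[3]=99: continuation. acc=(acc<<6)|0x19=0x136D9
Completed: cp=U+136D9 (starts at byte 0)
Byte[4]=6E: 1-byte ASCII. cp=U+006E
Byte[5]=EA: 3-byte lead, need 2 cont bytes. acc=0xA
Byte[6]=A5: continuation. acc=(acc<<6)|0x25=0x2A5
Byte[7]=87: continuation. acc=(acc<<6)|0x07=0xA947
Completed: cp=U+A947 (starts at byte 5)
Byte[8]=F0: 4-byte lead, need 3 cont bytes. acc=0x0
Byte[9]=91: continuation. acc=(acc<<6)|0x11=0x11
Byte[10]=AD: continuation. acc=(acc<<6)|0x2D=0x46D
Byte[11]=93: continuation. acc=(acc<<6)|0x13=0x11B53
Completed: cp=U+11B53 (starts at byte 8)
Byte[12]=DA: 2-byte lead, need 1 cont bytes. acc=0x1A
Byte[13]=A6: continuation. acc=(acc<<6)|0x26=0x6A6
Completed: cp=U+06A6 (starts at byte 12)

Answer: 0 4 5 8 12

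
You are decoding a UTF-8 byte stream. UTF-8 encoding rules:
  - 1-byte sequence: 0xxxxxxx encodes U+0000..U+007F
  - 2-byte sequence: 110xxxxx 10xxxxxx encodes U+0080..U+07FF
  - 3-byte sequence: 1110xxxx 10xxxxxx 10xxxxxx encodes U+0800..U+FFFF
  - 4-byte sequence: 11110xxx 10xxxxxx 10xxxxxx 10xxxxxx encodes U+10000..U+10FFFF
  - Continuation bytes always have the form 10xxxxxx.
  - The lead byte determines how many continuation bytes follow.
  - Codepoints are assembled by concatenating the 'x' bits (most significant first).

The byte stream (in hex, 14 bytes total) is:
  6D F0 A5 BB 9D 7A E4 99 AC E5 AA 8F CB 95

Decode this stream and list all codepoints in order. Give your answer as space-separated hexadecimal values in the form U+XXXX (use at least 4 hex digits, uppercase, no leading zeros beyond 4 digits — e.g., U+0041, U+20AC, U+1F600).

Answer: U+006D U+25EDD U+007A U+466C U+5A8F U+02D5

Derivation:
Byte[0]=6D: 1-byte ASCII. cp=U+006D
Byte[1]=F0: 4-byte lead, need 3 cont bytes. acc=0x0
Byte[2]=A5: continuation. acc=(acc<<6)|0x25=0x25
Byte[3]=BB: continuation. acc=(acc<<6)|0x3B=0x97B
Byte[4]=9D: continuation. acc=(acc<<6)|0x1D=0x25EDD
Completed: cp=U+25EDD (starts at byte 1)
Byte[5]=7A: 1-byte ASCII. cp=U+007A
Byte[6]=E4: 3-byte lead, need 2 cont bytes. acc=0x4
Byte[7]=99: continuation. acc=(acc<<6)|0x19=0x119
Byte[8]=AC: continuation. acc=(acc<<6)|0x2C=0x466C
Completed: cp=U+466C (starts at byte 6)
Byte[9]=E5: 3-byte lead, need 2 cont bytes. acc=0x5
Byte[10]=AA: continuation. acc=(acc<<6)|0x2A=0x16A
Byte[11]=8F: continuation. acc=(acc<<6)|0x0F=0x5A8F
Completed: cp=U+5A8F (starts at byte 9)
Byte[12]=CB: 2-byte lead, need 1 cont bytes. acc=0xB
Byte[13]=95: continuation. acc=(acc<<6)|0x15=0x2D5
Completed: cp=U+02D5 (starts at byte 12)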